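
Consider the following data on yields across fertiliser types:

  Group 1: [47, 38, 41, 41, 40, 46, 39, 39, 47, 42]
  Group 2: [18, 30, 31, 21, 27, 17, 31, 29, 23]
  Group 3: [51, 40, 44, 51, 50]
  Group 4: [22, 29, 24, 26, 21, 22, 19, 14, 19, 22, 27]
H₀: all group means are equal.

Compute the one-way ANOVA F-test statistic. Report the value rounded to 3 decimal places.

Group means [42.00, 25.22, 47.20, 22.27], grand mean 32.229
SSB = Σnᵢ(x̄ᵢ−x̄)² = 3607.634; SSW = ΣΣ(x−x̄ᵢ)² = 630.537
MSB = 3607.634/3 = 1202.5447; MSW = 630.537/31 = 20.3399
F = MSB/MSW = 59.1224
df = (3, 31)

test statistic = 59.122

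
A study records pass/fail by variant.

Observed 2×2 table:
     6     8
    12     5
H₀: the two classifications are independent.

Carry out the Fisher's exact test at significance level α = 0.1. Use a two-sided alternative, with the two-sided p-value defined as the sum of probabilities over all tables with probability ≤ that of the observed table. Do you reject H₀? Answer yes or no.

reject H₀: no

Margins: r₁=14, r₂=17, c₁=18, c₂=13, n=31
p_obs = C(14,6)·C(17,12)/C(31,18); sum pmf over tables with pmf ≤ p_obs
p-value (two-sided) = 0.15696
At α=0.1: p ≥ α → fail to reject H₀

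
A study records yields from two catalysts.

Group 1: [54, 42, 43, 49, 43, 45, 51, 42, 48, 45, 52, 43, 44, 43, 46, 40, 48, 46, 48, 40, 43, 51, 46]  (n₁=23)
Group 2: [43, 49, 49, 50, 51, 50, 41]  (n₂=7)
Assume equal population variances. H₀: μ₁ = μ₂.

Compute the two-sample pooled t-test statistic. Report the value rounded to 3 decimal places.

x̄₁=45.739, s₁=3.840, n₁=23
x̄₂=47.571, s₂=3.910, n₂=7
s_p² = [22·3.840² + 6·3.910²]/28 = 14.8625
SE = √(s_p²·(1/23+1/7)) = 1.6642
t = (45.739−47.571)/1.6642 = -1.1010
df = 28

test statistic = -1.101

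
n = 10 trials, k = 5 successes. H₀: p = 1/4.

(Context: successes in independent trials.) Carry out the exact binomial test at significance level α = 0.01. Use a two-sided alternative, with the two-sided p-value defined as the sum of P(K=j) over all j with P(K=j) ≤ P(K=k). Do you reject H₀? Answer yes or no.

reject H₀: no

Exact binomial: n=10, k=5, p₀=1/4=0.2500
P(X=j) = C(n,j)·p₀^j·(1−p₀)^(n−j); p = Σ P(X=j) over j with P(X=j) ≤ P(X=5)
p-value (two-sided) = 0.13444
At α=0.01: p ≥ α → fail to reject H₀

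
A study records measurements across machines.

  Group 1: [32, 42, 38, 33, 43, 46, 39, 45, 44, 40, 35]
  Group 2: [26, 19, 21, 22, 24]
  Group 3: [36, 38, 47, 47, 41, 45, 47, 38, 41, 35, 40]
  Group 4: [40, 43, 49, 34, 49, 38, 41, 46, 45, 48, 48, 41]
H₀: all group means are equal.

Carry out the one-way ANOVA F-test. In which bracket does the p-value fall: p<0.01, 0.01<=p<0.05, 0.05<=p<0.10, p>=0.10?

Group means [39.73, 22.40, 41.36, 43.50], grand mean 39.128
SSB = Σnᵢ(x̄ᵢ−x̄)² = 1687.432; SSW = ΣΣ(x−x̄ᵢ)² = 718.927
MSB = 1687.432/3 = 562.4772; MSW = 718.927/35 = 20.5408
F = MSB/MSW = 27.3834
df = (3, 35)
p-value (upper-tail) = 0.00000
→ bracket: p<0.01

p-value bracket: p<0.01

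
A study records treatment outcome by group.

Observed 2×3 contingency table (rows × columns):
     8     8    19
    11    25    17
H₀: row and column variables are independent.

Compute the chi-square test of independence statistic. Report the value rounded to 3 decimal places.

Row totals [35, 53], col totals [19, 33, 36], n=88
χ² = (8−7.56)²/7.56 + (8−13.12)²/13.12 + (19−14.32)²/14.32 + (11−11.44)²/11.44 + (25−19.88)²/19.88 + (17−21.68)²/21.68 = 5.9077
df = 2

test statistic = 5.908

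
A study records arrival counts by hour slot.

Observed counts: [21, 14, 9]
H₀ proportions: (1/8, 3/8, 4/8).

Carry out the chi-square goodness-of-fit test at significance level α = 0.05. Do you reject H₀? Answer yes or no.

reject H₀: yes

n = 44; E_i = n·p_i = [5.50, 16.50, 22.00]
χ² = (21−5.50)²/5.50 + (14−16.50)²/16.50 + (9−22.00)²/22.00 = 51.7424
df = 2
p-value (upper-tail) = 0.00000
At α=0.05: p < α → reject H₀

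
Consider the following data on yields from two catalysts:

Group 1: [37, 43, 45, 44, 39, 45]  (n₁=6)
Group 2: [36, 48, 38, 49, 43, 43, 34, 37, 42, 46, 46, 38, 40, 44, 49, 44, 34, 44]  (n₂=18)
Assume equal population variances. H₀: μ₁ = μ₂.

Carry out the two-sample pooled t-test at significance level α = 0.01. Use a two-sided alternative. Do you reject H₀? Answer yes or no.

x̄₁=42.167, s₁=3.371, n₁=6
x̄₂=41.944, s₂=4.881, n₂=18
s_p² = [5·3.371² + 17·4.881²]/22 = 20.9899
SE = √(s_p²·(1/6+1/18)) = 2.1597
t = (42.167−41.944)/2.1597 = 0.1029
df = 22
p-value (two-sided) = 0.91898
At α=0.01: p ≥ α → fail to reject H₀

reject H₀: no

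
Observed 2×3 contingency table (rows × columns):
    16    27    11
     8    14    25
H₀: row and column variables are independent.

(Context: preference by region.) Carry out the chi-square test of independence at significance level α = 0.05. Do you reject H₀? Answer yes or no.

reject H₀: yes

Row totals [54, 47], col totals [24, 41, 36], n=101
χ² = (16−12.83)²/12.83 + (27−21.92)²/21.92 + (11−19.25)²/19.25 + (8−11.17)²/11.17 + (14−19.08)²/19.08 + (25−16.75)²/16.75 = 11.8046
df = 2
p-value (upper-tail) = 0.00273
At α=0.05: p < α → reject H₀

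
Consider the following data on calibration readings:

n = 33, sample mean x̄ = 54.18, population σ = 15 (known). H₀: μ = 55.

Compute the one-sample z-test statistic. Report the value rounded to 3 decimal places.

SE = σ/√n = 15/√33 = 2.6112
z = (x̄−μ₀)/SE = (54.18−55)/2.6112 = -0.3140

test statistic = -0.314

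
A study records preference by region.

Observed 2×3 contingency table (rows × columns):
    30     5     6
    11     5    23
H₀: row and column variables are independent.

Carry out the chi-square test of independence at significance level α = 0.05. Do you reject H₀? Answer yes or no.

reject H₀: yes

Row totals [41, 39], col totals [41, 10, 29], n=80
χ² = (30−21.01)²/21.01 + (5−5.12)²/5.12 + (6−14.86)²/14.86 + (11−19.99)²/19.99 + (5−4.88)²/4.88 + (23−14.14)²/14.14 = 18.7321
df = 2
p-value (upper-tail) = 0.00009
At α=0.05: p < α → reject H₀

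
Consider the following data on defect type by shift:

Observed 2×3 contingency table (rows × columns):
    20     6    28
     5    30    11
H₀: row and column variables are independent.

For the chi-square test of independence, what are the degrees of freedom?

df = (r−1)(c−1) = (2−1)·(3−1) = 2

degrees of freedom = 2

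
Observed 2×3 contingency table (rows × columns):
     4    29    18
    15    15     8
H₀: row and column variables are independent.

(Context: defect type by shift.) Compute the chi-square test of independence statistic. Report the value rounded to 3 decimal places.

test statistic = 13.049

Row totals [51, 38], col totals [19, 44, 26], n=89
χ² = (4−10.89)²/10.89 + (29−25.21)²/25.21 + (18−14.90)²/14.90 + (15−8.11)²/8.11 + (15−18.79)²/18.79 + (8−11.10)²/11.10 = 13.0486
df = 2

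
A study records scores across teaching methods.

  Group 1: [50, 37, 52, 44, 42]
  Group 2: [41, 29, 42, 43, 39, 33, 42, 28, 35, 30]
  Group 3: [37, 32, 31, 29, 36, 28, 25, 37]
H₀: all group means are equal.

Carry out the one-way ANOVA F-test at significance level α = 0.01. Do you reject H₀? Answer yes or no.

reject H₀: yes

Group means [45.00, 36.20, 31.88], grand mean 36.609
SSB = Σnᵢ(x̄ᵢ−x̄)² = 533.003; SSW = ΣΣ(x−x̄ᵢ)² = 602.475
MSB = 533.003/2 = 266.5016; MSW = 602.475/20 = 30.1238
F = MSB/MSW = 8.8469
df = (2, 20)
p-value (upper-tail) = 0.00177
At α=0.01: p < α → reject H₀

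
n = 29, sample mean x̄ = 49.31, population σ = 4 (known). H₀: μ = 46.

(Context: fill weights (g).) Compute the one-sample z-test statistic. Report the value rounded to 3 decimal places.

SE = σ/√n = 4/√29 = 0.7428
z = (x̄−μ₀)/SE = (49.31−46)/0.7428 = 4.4562

test statistic = 4.456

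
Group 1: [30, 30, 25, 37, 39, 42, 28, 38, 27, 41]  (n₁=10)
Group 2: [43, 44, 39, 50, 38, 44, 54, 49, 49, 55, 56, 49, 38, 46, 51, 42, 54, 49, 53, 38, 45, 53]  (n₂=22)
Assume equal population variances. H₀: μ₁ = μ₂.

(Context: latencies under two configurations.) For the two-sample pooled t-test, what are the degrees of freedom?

degrees of freedom = 30

df = n₁ + n₂ − 2 = 10 + 22 − 2 = 30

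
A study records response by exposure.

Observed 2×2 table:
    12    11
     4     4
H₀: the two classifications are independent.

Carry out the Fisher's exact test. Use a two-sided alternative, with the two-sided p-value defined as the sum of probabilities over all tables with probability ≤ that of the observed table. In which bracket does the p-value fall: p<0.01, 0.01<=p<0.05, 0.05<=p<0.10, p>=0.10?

p-value bracket: p>=0.10

Margins: r₁=23, r₂=8, c₁=16, c₂=15, n=31
p_obs = C(23,12)·C(8,4)/C(31,16); sum pmf over tables with pmf ≤ p_obs
p-value (two-sided) = 1.00000
→ bracket: p>=0.10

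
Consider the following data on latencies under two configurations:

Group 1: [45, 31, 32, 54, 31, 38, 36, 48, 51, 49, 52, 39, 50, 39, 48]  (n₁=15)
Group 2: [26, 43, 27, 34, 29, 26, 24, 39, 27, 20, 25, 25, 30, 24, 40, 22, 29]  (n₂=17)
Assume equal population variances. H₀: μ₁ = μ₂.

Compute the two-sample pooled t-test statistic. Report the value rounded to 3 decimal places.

x̄₁=42.867, s₁=8.105, n₁=15
x̄₂=28.824, s₂=6.521, n₂=17
s_p² = [14·8.105² + 16·6.521²]/30 = 53.3401
SE = √(s_p²·(1/15+1/17)) = 2.5872
t = (42.867−28.824)/2.5872 = 5.4279
df = 30

test statistic = 5.428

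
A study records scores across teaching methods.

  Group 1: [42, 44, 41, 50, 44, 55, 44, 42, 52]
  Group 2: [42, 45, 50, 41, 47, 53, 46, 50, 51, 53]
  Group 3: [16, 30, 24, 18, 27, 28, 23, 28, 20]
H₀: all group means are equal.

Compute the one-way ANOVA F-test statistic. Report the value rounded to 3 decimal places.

test statistic = 73.372

Group means [46.00, 47.80, 23.78], grand mean 39.500
SSB = Σnᵢ(x̄ᵢ−x̄)² = 3293.844; SSW = ΣΣ(x−x̄ᵢ)² = 561.156
MSB = 3293.844/2 = 1646.9222; MSW = 561.156/25 = 22.4462
F = MSB/MSW = 73.3719
df = (2, 25)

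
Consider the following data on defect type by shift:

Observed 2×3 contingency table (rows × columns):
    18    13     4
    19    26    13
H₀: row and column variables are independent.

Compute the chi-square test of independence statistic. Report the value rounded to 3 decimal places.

test statistic = 3.661

Row totals [35, 58], col totals [37, 39, 17], n=93
χ² = (18−13.92)²/13.92 + (13−14.68)²/14.68 + (4−6.40)²/6.40 + (19−23.08)²/23.08 + (26−24.32)²/24.32 + (13−10.60)²/10.60 = 3.6608
df = 2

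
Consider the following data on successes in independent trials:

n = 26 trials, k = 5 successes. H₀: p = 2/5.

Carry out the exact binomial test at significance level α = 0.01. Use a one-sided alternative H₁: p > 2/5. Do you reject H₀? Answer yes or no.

Exact binomial: n=26, k=5, p₀=2/5=0.4000
P(X≥5) from Σ C(n,i)·p₀^i·(1−p₀)^(n−i)
p-value (one-sided, H₁ greater) = 0.99337
At α=0.01: p ≥ α → fail to reject H₀

reject H₀: no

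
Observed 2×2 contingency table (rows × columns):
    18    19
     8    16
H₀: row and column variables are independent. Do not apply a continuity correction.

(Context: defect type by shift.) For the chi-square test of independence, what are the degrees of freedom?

df = (r−1)(c−1) = (2−1)·(2−1) = 1

degrees of freedom = 1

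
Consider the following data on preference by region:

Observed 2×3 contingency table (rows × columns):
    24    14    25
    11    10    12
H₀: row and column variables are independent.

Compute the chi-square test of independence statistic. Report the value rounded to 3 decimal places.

Row totals [63, 33], col totals [35, 24, 37], n=96
χ² = (24−22.97)²/22.97 + (14−15.75)²/15.75 + (25−24.28)²/24.28 + (11−12.03)²/12.03 + (10−8.25)²/8.25 + (12−12.72)²/12.72 = 0.7622
df = 2

test statistic = 0.762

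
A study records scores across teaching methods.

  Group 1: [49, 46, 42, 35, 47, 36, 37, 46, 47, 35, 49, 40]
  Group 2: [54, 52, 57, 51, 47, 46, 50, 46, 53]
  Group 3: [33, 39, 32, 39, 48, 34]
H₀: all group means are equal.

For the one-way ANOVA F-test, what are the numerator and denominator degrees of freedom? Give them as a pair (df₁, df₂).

degrees of freedom = [2, 24]

k = 3 groups, N = 27 total
df = (k−1, N−k) = (3−1, 27−3) = (2, 24)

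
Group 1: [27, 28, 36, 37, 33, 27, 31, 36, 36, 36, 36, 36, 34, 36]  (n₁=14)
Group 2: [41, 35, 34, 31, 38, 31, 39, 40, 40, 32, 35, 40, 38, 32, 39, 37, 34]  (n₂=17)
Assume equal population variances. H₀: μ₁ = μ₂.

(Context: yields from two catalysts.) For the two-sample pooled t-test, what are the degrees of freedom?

df = n₁ + n₂ − 2 = 14 + 17 − 2 = 29

degrees of freedom = 29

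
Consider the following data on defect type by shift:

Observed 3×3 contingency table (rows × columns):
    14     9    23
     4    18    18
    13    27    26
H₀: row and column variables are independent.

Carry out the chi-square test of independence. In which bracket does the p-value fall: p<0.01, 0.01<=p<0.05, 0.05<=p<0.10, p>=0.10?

p-value bracket: 0.01<=p<0.05

Row totals [46, 40, 66], col totals [31, 54, 67], n=152
χ² = (14−9.38)²/9.38 + (9−16.34)²/16.34 + (23−20.28)²/20.28 + (4−8.16)²/8.16 + (18−14.21)²/14.21 + (18−17.63)²/17.63 + (13−13.46)²/13.46 + (27−23.45)²/23.45 + (26−29.09)²/29.09 = 9.9582
df = 4
p-value (upper-tail) = 0.04114
→ bracket: 0.01<=p<0.05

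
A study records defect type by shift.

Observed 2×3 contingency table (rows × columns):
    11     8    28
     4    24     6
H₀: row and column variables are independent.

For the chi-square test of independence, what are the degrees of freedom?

degrees of freedom = 2

df = (r−1)(c−1) = (2−1)·(3−1) = 2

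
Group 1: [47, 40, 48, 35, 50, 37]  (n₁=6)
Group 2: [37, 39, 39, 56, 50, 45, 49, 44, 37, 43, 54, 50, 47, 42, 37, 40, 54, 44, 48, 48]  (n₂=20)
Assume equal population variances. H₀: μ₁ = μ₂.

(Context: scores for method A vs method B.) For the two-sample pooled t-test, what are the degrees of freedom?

degrees of freedom = 24

df = n₁ + n₂ − 2 = 6 + 20 − 2 = 24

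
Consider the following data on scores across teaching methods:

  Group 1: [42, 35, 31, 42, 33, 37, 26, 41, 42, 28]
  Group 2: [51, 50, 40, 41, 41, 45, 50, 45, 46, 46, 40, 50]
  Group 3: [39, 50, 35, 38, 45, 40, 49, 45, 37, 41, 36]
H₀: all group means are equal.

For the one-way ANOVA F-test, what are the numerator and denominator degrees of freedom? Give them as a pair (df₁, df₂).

degrees of freedom = [2, 30]

k = 3 groups, N = 33 total
df = (k−1, N−k) = (3−1, 33−3) = (2, 30)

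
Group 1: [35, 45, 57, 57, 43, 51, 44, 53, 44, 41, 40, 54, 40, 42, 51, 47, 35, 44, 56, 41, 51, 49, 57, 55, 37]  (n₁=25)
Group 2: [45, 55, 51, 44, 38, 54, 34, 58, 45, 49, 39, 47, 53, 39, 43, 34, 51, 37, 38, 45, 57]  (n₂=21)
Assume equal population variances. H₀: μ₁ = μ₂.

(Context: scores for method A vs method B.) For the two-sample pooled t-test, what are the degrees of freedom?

degrees of freedom = 44

df = n₁ + n₂ − 2 = 25 + 21 − 2 = 44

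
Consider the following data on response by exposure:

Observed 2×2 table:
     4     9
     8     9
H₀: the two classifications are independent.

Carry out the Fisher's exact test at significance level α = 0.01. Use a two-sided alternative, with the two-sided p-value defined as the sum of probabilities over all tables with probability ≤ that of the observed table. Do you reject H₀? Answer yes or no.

Margins: r₁=13, r₂=17, c₁=12, c₂=18, n=30
p_obs = C(13,4)·C(17,8)/C(30,12); sum pmf over tables with pmf ≤ p_obs
p-value (two-sided) = 0.46508
At α=0.01: p ≥ α → fail to reject H₀

reject H₀: no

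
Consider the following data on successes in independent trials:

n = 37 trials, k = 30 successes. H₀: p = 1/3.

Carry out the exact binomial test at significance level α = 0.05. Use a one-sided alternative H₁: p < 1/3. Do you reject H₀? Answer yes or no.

reject H₀: no

Exact binomial: n=37, k=30, p₀=1/3=0.3333
P(X≤30) from Σ C(n,i)·p₀^i·(1−p₀)^(n−i)
p-value (one-sided, H₁ less) = 1.00000
At α=0.05: p ≥ α → fail to reject H₀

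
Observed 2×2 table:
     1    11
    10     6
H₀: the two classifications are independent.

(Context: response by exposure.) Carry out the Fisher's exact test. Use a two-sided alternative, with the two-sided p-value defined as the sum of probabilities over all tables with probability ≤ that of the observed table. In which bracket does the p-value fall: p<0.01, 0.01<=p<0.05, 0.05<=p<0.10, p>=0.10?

Margins: r₁=12, r₂=16, c₁=11, c₂=17, n=28
p_obs = C(12,1)·C(16,10)/C(28,11); sum pmf over tables with pmf ≤ p_obs
p-value (two-sided) = 0.00596
→ bracket: p<0.01

p-value bracket: p<0.01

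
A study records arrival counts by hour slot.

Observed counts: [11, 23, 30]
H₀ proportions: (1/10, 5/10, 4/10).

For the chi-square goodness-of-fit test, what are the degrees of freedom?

df = k − 1 = 3 − 1 = 2

degrees of freedom = 2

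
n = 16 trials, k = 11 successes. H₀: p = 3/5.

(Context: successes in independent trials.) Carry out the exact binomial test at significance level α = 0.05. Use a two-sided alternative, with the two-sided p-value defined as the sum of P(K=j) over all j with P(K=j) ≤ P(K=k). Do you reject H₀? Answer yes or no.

reject H₀: no

Exact binomial: n=16, k=11, p₀=3/5=0.6000
P(X=j) = C(n,j)·p₀^j·(1−p₀)^(n−j); p = Σ P(X=j) over j with P(X=j) ≤ P(X=11)
p-value (two-sided) = 0.61278
At α=0.05: p ≥ α → fail to reject H₀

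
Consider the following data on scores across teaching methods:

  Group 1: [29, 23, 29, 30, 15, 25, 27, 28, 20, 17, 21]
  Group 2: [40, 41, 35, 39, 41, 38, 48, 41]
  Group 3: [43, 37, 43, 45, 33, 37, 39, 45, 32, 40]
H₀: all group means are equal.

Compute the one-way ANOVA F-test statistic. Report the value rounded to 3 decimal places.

Group means [24.00, 40.38, 39.40], grand mean 33.828
SSB = Σnᵢ(x̄ᵢ−x̄)² = 1715.863; SSW = ΣΣ(x−x̄ᵢ)² = 560.275
MSB = 1715.863/2 = 857.9315; MSW = 560.275/26 = 21.5490
F = MSB/MSW = 39.8130
df = (2, 26)

test statistic = 39.813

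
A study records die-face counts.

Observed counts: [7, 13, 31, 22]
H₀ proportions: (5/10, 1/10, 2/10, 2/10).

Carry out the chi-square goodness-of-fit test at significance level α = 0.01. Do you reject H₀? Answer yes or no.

reject H₀: yes

n = 73; E_i = n·p_i = [36.50, 7.30, 14.60, 14.60]
χ² = (7−36.50)²/36.50 + (13−7.30)²/7.30 + (31−14.60)²/14.60 + (22−14.60)²/14.60 = 50.4658
df = 3
p-value (upper-tail) = 0.00000
At α=0.01: p < α → reject H₀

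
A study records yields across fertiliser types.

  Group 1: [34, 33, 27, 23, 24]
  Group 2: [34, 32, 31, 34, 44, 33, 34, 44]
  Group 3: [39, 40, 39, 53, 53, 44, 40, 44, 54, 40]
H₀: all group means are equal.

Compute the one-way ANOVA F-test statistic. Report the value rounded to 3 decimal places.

test statistic = 14.741

Group means [28.20, 35.75, 44.60], grand mean 37.957
SSB = Σnᵢ(x̄ᵢ−x̄)² = 956.257; SSW = ΣΣ(x−x̄ᵢ)² = 648.700
MSB = 956.257/2 = 478.1283; MSW = 648.700/20 = 32.4350
F = MSB/MSW = 14.7411
df = (2, 20)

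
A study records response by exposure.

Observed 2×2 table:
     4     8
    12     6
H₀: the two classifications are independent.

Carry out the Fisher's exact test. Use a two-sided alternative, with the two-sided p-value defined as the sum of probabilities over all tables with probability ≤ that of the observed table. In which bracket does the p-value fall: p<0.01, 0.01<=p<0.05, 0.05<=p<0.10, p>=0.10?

p-value bracket: p>=0.10

Margins: r₁=12, r₂=18, c₁=16, c₂=14, n=30
p_obs = C(12,4)·C(18,12)/C(30,16); sum pmf over tables with pmf ≤ p_obs
p-value (two-sided) = 0.13491
→ bracket: p>=0.10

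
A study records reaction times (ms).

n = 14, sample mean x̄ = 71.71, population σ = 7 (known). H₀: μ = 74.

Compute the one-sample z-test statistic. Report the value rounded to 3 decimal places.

test statistic = -1.224

SE = σ/√n = 7/√14 = 1.8708
z = (x̄−μ₀)/SE = (71.71−74)/1.8708 = -1.2241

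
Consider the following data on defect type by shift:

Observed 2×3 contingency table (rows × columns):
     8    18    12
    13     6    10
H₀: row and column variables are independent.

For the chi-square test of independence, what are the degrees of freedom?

degrees of freedom = 2

df = (r−1)(c−1) = (2−1)·(3−1) = 2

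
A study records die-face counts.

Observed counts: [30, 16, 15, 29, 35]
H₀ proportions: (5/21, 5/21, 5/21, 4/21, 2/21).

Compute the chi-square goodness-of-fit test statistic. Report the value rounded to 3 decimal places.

test statistic = 59.624

n = 125; E_i = n·p_i = [29.76, 29.76, 29.76, 23.81, 11.90]
χ² = (30−29.76)²/29.76 + (16−29.76)²/29.76 + (15−29.76)²/29.76 + (29−23.81)²/23.81 + (35−11.90)²/11.90 = 59.6236
df = 4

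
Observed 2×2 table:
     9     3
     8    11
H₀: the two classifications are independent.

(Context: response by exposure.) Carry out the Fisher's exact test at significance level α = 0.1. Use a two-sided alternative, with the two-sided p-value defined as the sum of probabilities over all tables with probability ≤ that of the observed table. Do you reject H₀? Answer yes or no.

Margins: r₁=12, r₂=19, c₁=17, c₂=14, n=31
p_obs = C(12,9)·C(19,8)/C(31,17); sum pmf over tables with pmf ≤ p_obs
p-value (two-sided) = 0.13782
At α=0.1: p ≥ α → fail to reject H₀

reject H₀: no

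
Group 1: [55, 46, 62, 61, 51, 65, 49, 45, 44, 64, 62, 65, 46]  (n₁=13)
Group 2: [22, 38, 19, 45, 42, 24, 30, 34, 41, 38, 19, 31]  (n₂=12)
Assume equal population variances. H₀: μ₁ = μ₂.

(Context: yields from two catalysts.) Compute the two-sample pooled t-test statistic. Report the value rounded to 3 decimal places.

x̄₁=55.000, s₁=8.416, n₁=13
x̄₂=31.917, s₂=9.209, n₂=12
s_p² = [12·8.416² + 11·9.209²]/23 = 77.5181
SE = √(s_p²·(1/13+1/12)) = 3.5246
t = (55.000−31.917)/3.5246 = 6.5492
df = 23

test statistic = 6.549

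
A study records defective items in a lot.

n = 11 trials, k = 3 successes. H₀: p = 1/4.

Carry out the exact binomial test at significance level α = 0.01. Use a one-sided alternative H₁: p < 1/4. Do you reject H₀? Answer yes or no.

reject H₀: no

Exact binomial: n=11, k=3, p₀=1/4=0.2500
P(X≤3) from Σ C(n,i)·p₀^i·(1−p₀)^(n−i)
p-value (one-sided, H₁ less) = 0.71330
At α=0.01: p ≥ α → fail to reject H₀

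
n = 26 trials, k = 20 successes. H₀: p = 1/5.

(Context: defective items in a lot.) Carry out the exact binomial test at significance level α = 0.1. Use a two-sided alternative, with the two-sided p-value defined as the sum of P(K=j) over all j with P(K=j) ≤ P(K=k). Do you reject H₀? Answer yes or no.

Exact binomial: n=26, k=20, p₀=1/5=0.2000
P(X=j) = C(n,j)·p₀^j·(1−p₀)^(n−j); p = Σ P(X=j) over j with P(X=j) ≤ P(X=20)
p-value (two-sided) = 0.00000
At α=0.1: p < α → reject H₀

reject H₀: yes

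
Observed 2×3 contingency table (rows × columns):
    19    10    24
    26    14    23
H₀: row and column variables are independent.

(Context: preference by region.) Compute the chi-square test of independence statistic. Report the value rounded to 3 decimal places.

Row totals [53, 63], col totals [45, 24, 47], n=116
χ² = (19−20.56)²/20.56 + (10−10.97)²/10.97 + (24−21.47)²/21.47 + (26−24.44)²/24.44 + (14−13.03)²/13.03 + (23−25.53)²/25.53 = 0.9216
df = 2

test statistic = 0.922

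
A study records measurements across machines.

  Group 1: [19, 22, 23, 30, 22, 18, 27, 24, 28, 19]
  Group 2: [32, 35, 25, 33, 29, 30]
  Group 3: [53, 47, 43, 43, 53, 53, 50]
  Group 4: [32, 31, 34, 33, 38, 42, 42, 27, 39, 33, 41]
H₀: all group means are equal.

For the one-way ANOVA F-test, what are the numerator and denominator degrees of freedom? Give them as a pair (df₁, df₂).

degrees of freedom = [3, 30]

k = 4 groups, N = 34 total
df = (k−1, N−k) = (4−1, 34−4) = (3, 30)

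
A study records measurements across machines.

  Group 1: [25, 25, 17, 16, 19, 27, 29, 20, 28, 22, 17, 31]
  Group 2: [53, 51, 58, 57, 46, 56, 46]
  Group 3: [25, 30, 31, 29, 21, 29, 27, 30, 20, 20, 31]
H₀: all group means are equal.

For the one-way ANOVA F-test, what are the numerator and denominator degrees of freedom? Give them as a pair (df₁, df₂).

degrees of freedom = [2, 27]

k = 3 groups, N = 30 total
df = (k−1, N−k) = (3−1, 30−3) = (2, 27)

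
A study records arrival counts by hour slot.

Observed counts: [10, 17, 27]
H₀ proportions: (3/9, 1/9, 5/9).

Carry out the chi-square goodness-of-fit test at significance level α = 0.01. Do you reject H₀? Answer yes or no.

n = 54; E_i = n·p_i = [18.00, 6.00, 30.00]
χ² = (10−18.00)²/18.00 + (17−6.00)²/6.00 + (27−30.00)²/30.00 = 24.0222
df = 2
p-value (upper-tail) = 0.00001
At α=0.01: p < α → reject H₀

reject H₀: yes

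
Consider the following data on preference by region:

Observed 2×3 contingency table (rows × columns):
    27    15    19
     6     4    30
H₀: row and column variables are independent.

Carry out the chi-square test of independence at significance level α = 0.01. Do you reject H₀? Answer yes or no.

Row totals [61, 40], col totals [33, 19, 49], n=101
χ² = (27−19.93)²/19.93 + (15−11.48)²/11.48 + (19−29.59)²/29.59 + (6−13.07)²/13.07 + (4−7.52)²/7.52 + (30−19.41)²/19.41 = 18.6410
df = 2
p-value (upper-tail) = 0.00009
At α=0.01: p < α → reject H₀

reject H₀: yes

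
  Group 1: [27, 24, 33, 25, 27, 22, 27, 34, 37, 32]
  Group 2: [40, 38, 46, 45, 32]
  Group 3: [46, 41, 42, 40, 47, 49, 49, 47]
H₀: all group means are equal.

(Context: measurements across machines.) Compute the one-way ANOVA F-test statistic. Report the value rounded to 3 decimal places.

Group means [28.80, 40.20, 45.12], grand mean 36.957
SSB = Σnᵢ(x̄ᵢ−x̄)² = 1251.682; SSW = ΣΣ(x−x̄ᵢ)² = 435.275
MSB = 1251.682/2 = 625.8408; MSW = 435.275/20 = 21.7637
F = MSB/MSW = 28.7561
df = (2, 20)

test statistic = 28.756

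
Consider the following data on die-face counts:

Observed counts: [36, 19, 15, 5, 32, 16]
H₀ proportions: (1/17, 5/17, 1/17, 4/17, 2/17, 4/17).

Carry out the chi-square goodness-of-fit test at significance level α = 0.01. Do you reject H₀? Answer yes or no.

reject H₀: yes

n = 123; E_i = n·p_i = [7.24, 36.18, 7.24, 28.94, 14.47, 28.94]
χ² = (36−7.24)²/7.24 + (19−36.18)²/36.18 + (15−7.24)²/7.24 + (5−28.94)²/28.94 + (32−14.47)²/14.47 + (16−28.94)²/28.94 = 177.6720
df = 5
p-value (upper-tail) = 0.00000
At α=0.01: p < α → reject H₀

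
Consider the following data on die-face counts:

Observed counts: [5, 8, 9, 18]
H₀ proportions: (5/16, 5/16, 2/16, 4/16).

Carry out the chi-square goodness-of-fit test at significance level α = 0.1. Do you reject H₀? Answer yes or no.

n = 40; E_i = n·p_i = [12.50, 12.50, 5.00, 10.00]
χ² = (5−12.50)²/12.50 + (8−12.50)²/12.50 + (9−5.00)²/5.00 + (18−10.00)²/10.00 = 15.7200
df = 3
p-value (upper-tail) = 0.00129
At α=0.1: p < α → reject H₀

reject H₀: yes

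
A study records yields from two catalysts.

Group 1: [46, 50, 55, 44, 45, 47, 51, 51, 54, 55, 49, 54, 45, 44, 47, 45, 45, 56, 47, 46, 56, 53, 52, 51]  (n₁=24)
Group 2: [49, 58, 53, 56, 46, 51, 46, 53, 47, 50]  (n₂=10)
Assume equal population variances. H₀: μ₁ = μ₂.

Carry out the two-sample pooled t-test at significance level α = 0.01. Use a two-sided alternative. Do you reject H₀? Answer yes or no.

reject H₀: no

x̄₁=49.500, s₁=4.149, n₁=24
x̄₂=50.900, s₂=4.122, n₂=10
s_p² = [23·4.149² + 9·4.122²]/32 = 17.1531
SE = √(s_p²·(1/24+1/10)) = 1.5589
t = (49.500−50.900)/1.5589 = -0.8981
df = 32
p-value (two-sided) = 0.37584
At α=0.01: p ≥ α → fail to reject H₀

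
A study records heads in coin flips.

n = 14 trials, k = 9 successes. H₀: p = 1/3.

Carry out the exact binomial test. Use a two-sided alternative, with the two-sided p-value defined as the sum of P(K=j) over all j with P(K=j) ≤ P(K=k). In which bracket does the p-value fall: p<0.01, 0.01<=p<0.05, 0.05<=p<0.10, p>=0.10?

Exact binomial: n=14, k=9, p₀=1/3=0.3333
P(X=j) = C(n,j)·p₀^j·(1−p₀)^(n−j); p = Σ P(X=j) over j with P(X=j) ≤ P(X=9)
p-value (two-sided) = 0.02086
→ bracket: 0.01<=p<0.05

p-value bracket: 0.01<=p<0.05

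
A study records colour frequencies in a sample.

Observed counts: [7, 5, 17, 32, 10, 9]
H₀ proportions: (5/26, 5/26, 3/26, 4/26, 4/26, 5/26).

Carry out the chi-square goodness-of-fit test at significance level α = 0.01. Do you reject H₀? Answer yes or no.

n = 80; E_i = n·p_i = [15.38, 15.38, 9.23, 12.31, 12.31, 15.38]
χ² = (7−15.38)²/15.38 + (5−15.38)²/15.38 + (17−9.23)²/9.23 + (32−12.31)²/12.31 + (10−12.31)²/12.31 + (9−15.38)²/15.38 = 52.7083
df = 5
p-value (upper-tail) = 0.00000
At α=0.01: p < α → reject H₀

reject H₀: yes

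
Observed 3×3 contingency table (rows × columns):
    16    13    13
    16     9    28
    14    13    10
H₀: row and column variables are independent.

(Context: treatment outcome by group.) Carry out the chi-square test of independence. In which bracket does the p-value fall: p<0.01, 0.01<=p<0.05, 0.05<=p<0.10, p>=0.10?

p-value bracket: 0.05<=p<0.10

Row totals [42, 53, 37], col totals [46, 35, 51], n=132
χ² = (16−14.64)²/14.64 + (13−11.14)²/11.14 + (13−16.23)²/16.23 + (16−18.47)²/18.47 + (9−14.05)²/14.05 + (28−20.48)²/20.48 + (14−12.89)²/12.89 + (13−9.81)²/9.81 + (10−14.30)²/14.30 = 8.4140
df = 4
p-value (upper-tail) = 0.07754
→ bracket: 0.05<=p<0.10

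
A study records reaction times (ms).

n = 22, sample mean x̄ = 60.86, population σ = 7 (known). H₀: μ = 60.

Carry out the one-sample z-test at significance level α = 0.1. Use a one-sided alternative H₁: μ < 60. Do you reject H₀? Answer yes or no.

reject H₀: no

SE = σ/√n = 7/√22 = 1.4924
z = (x̄−μ₀)/SE = (60.86−60)/1.4924 = 0.5763
p-value (one-sided, H₁ less) = 0.71778
At α=0.1: p ≥ α → fail to reject H₀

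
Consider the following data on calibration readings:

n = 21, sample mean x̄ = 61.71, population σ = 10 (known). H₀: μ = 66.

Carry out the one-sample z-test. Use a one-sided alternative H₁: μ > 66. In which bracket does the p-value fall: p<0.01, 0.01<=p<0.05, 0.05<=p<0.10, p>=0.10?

p-value bracket: p>=0.10

SE = σ/√n = 10/√21 = 2.1822
z = (x̄−μ₀)/SE = (61.71−66)/2.1822 = -1.9659
p-value (one-sided, H₁ greater) = 0.97535
→ bracket: p>=0.10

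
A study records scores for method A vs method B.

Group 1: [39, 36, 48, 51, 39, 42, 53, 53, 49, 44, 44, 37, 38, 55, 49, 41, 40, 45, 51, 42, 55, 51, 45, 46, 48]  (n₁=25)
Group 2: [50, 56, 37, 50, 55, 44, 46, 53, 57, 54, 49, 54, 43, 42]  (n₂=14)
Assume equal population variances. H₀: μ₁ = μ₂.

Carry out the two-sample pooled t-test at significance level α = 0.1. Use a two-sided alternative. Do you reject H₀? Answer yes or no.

reject H₀: yes

x̄₁=45.640, s₁=5.787, n₁=25
x̄₂=49.286, s₂=6.069, n₂=14
s_p² = [24·5.787² + 13·6.069²]/37 = 34.6653
SE = √(s_p²·(1/25+1/14)) = 1.9654
t = (45.640−49.286)/1.9654 = -1.8550
df = 37
p-value (two-sided) = 0.07158
At α=0.1: p < α → reject H₀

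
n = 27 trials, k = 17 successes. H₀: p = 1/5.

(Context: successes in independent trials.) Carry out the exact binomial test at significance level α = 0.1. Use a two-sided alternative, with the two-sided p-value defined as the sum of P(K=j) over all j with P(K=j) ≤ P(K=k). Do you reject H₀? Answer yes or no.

Exact binomial: n=27, k=17, p₀=1/5=0.2000
P(X=j) = C(n,j)·p₀^j·(1−p₀)^(n−j); p = Σ P(X=j) over j with P(X=j) ≤ P(X=17)
p-value (two-sided) = 0.00000
At α=0.1: p < α → reject H₀

reject H₀: yes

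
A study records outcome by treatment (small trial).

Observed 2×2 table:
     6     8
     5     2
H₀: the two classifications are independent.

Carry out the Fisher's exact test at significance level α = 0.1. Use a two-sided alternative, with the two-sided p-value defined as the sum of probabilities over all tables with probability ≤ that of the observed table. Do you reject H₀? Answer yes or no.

reject H₀: no

Margins: r₁=14, r₂=7, c₁=11, c₂=10, n=21
p_obs = C(14,6)·C(7,5)/C(21,11); sum pmf over tables with pmf ≤ p_obs
p-value (two-sided) = 0.36146
At α=0.1: p ≥ α → fail to reject H₀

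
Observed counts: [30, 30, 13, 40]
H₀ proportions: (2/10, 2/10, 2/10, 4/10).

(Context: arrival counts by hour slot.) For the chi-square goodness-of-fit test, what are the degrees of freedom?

df = k − 1 = 4 − 1 = 3

degrees of freedom = 3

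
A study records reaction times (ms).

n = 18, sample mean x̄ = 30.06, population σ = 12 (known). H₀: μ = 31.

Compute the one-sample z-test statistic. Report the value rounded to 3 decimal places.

SE = σ/√n = 12/√18 = 2.8284
z = (x̄−μ₀)/SE = (30.06−31)/2.8284 = -0.3323

test statistic = -0.332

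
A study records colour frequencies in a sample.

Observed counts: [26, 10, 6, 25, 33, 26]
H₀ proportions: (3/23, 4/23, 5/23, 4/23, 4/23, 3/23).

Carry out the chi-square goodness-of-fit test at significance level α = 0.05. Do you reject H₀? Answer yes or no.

reject H₀: yes

n = 126; E_i = n·p_i = [16.43, 21.91, 27.39, 21.91, 21.91, 16.43]
χ² = (26−16.43)²/16.43 + (10−21.91)²/21.91 + (6−27.39)²/27.39 + (25−21.91)²/21.91 + (33−21.91)²/21.91 + (26−16.43)²/16.43 = 40.3606
df = 5
p-value (upper-tail) = 0.00000
At α=0.05: p < α → reject H₀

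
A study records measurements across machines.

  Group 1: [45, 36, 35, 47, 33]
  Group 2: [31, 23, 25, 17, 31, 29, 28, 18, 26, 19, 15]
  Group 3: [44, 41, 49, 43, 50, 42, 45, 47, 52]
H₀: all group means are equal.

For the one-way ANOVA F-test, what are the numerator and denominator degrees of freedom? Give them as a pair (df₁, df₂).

k = 3 groups, N = 25 total
df = (k−1, N−k) = (3−1, 25−3) = (2, 22)

degrees of freedom = [2, 22]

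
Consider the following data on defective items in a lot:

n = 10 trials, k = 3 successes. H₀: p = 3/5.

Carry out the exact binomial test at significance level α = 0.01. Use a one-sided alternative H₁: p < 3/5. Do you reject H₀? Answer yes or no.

reject H₀: no

Exact binomial: n=10, k=3, p₀=3/5=0.6000
P(X≤3) from Σ C(n,i)·p₀^i·(1−p₀)^(n−i)
p-value (one-sided, H₁ less) = 0.05476
At α=0.01: p ≥ α → fail to reject H₀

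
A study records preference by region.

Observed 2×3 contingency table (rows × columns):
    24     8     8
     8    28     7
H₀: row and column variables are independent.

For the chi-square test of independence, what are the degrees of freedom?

df = (r−1)(c−1) = (2−1)·(3−1) = 2

degrees of freedom = 2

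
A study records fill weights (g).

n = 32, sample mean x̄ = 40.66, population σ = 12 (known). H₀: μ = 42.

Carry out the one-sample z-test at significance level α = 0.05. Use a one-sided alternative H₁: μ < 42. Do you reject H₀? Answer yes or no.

SE = σ/√n = 12/√32 = 2.1213
z = (x̄−μ₀)/SE = (40.66−42)/2.1213 = -0.6317
p-value (one-sided, H₁ less) = 0.26380
At α=0.05: p ≥ α → fail to reject H₀

reject H₀: no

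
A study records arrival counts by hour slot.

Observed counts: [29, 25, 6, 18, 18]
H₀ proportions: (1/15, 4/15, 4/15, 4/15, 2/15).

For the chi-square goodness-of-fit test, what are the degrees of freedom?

df = k − 1 = 5 − 1 = 4

degrees of freedom = 4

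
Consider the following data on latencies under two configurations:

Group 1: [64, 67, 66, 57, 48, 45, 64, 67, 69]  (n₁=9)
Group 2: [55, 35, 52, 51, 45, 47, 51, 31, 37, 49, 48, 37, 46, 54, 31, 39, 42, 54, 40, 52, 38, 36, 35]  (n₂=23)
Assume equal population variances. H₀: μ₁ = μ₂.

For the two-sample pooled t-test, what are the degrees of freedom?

degrees of freedom = 30

df = n₁ + n₂ − 2 = 9 + 23 − 2 = 30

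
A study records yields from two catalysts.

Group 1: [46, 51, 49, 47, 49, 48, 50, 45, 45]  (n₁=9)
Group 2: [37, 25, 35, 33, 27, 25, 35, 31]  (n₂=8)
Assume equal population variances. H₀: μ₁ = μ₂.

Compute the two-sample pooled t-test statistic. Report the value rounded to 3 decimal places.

test statistic = 9.514

x̄₁=47.778, s₁=2.167, n₁=9
x̄₂=31.000, s₂=4.781, n₂=8
s_p² = [8·2.167² + 7·4.781²]/15 = 13.1704
SE = √(s_p²·(1/9+1/8)) = 1.7634
t = (47.778−31.000)/1.7634 = 9.5143
df = 15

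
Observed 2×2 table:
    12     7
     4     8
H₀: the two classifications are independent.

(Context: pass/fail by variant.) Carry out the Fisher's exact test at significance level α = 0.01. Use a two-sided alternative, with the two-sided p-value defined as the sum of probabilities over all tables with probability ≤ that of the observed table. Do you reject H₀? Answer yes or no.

reject H₀: no

Margins: r₁=19, r₂=12, c₁=16, c₂=15, n=31
p_obs = C(19,12)·C(12,4)/C(31,16); sum pmf over tables with pmf ≤ p_obs
p-value (two-sided) = 0.14888
At α=0.01: p ≥ α → fail to reject H₀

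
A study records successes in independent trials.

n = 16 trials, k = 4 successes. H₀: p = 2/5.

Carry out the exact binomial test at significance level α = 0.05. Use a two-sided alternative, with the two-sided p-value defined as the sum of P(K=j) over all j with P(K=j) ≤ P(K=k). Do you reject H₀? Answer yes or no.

reject H₀: no

Exact binomial: n=16, k=4, p₀=2/5=0.4000
P(X=j) = C(n,j)·p₀^j·(1−p₀)^(n−j); p = Σ P(X=j) over j with P(X=j) ≤ P(X=4)
p-value (two-sided) = 0.30884
At α=0.05: p ≥ α → fail to reject H₀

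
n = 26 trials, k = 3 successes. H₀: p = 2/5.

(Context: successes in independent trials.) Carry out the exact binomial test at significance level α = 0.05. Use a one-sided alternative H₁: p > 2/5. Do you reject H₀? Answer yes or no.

Exact binomial: n=26, k=3, p₀=2/5=0.4000
P(X≥3) from Σ C(n,i)·p₀^i·(1−p₀)^(n−i)
p-value (one-sided, H₁ greater) = 0.99972
At α=0.05: p ≥ α → fail to reject H₀

reject H₀: no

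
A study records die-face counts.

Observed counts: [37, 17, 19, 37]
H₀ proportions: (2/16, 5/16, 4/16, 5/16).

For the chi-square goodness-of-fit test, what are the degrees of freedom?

degrees of freedom = 3

df = k − 1 = 4 − 1 = 3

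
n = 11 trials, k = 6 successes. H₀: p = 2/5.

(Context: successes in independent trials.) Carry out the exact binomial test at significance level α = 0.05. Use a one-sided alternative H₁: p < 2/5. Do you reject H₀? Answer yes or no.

reject H₀: no

Exact binomial: n=11, k=6, p₀=2/5=0.4000
P(X≤6) from Σ C(n,i)·p₀^i·(1−p₀)^(n−i)
p-value (one-sided, H₁ less) = 0.90065
At α=0.05: p ≥ α → fail to reject H₀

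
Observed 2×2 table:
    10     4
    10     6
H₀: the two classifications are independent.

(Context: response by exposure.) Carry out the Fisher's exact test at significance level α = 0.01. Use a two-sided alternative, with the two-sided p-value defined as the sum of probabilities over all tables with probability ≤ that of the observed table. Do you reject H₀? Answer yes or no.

Margins: r₁=14, r₂=16, c₁=20, c₂=10, n=30
p_obs = C(14,10)·C(16,10)/C(30,20); sum pmf over tables with pmf ≤ p_obs
p-value (two-sided) = 0.70895
At α=0.01: p ≥ α → fail to reject H₀

reject H₀: no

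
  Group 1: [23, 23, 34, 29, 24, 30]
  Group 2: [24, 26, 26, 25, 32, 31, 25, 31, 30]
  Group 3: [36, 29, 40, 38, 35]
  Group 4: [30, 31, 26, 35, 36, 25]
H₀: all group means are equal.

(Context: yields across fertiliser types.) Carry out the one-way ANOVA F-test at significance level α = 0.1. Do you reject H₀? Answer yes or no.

Group means [27.17, 27.78, 35.60, 30.50], grand mean 29.769
SSB = Σnᵢ(x̄ᵢ−x̄)² = 249.526; SSW = ΣΣ(x−x̄ᵢ)² = 353.089
MSB = 249.526/3 = 83.1755; MSW = 353.089/22 = 16.0495
F = MSB/MSW = 5.1824
df = (3, 22)
p-value (upper-tail) = 0.00735
At α=0.1: p < α → reject H₀

reject H₀: yes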